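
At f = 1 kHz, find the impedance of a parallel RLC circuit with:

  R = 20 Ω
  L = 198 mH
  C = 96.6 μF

Step 1 — Angular frequency: ω = 2π·f = 2π·1000 = 6283 rad/s.
Step 2 — Component impedances:
  R: Z = R = 20 Ω
  L: Z = jωL = j·6283·0.198 = 0 + j1244 Ω
  C: Z = 1/(jωC) = -j/(ω·C) = 0 - j1.648 Ω
Step 3 — Parallel combination: 1/Z_total = 1/R + 1/L + 1/C; Z_total = 0.1352 - j1.639 Ω = 1.644∠-85.3° Ω.

Z = 0.1352 - j1.639 Ω = 1.644∠-85.3° Ω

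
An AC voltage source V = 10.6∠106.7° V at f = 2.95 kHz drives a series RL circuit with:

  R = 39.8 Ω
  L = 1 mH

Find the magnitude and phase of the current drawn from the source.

Step 1 — Angular frequency: ω = 2π·f = 2π·2950 = 1.854e+04 rad/s.
Step 2 — Component impedances:
  R: Z = R = 39.8 Ω
  L: Z = jωL = j·1.854e+04·0.001 = 0 + j18.54 Ω
Step 3 — Series combination: Z_total = R + L = 39.8 + j18.54 Ω = 43.9∠25.0° Ω.
Step 4 — Source phasor: V = 10.6∠106.7° V = -3.046 + j10.15 V.
Step 5 — Ohm's law: I = V / Z_total = (-3.046 + j10.15) / (39.8 + j18.54) = 0.03474 + j0.2389 A.
Step 6 — Convert to polar: |I| = 0.2414 A, ∠I = 81.7°.

I = 0.2414∠81.7° A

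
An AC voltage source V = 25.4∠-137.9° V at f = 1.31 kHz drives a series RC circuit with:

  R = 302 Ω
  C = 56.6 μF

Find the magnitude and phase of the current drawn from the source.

Step 1 — Angular frequency: ω = 2π·f = 2π·1310 = 8231 rad/s.
Step 2 — Component impedances:
  R: Z = R = 302 Ω
  C: Z = 1/(jωC) = -j/(ω·C) = 0 - j2.147 Ω
Step 3 — Series combination: Z_total = R + C = 302 - j2.147 Ω = 302∠-0.4° Ω.
Step 4 — Source phasor: V = 25.4∠-137.9° V = -18.85 - j17.03 V.
Step 5 — Ohm's law: I = V / Z_total = (-18.85 - j17.03) / (302 - j2.147) = -0.062 - j0.05683 A.
Step 6 — Convert to polar: |I| = 0.0841 A, ∠I = -137.5°.

I = 0.0841∠-137.5° A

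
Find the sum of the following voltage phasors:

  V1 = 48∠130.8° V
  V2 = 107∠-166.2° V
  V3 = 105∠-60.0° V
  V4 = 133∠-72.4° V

Step 1 — Convert each phasor to rectangular form:
  V1 = 48·(cos(130.8°) + j·sin(130.8°)) = -31.36 + j36.34 V
  V2 = 107·(cos(-166.2°) + j·sin(-166.2°)) = -103.9 - j25.52 V
  V3 = 105·(cos(-60.0°) + j·sin(-60.0°)) = 52.5 - j90.93 V
  V4 = 133·(cos(-72.4°) + j·sin(-72.4°)) = 40.22 - j126.8 V
Step 2 — Sum components: V_total = -42.56 - j206.9 V.
Step 3 — Convert to polar: |V_total| = 211.2 V, ∠V_total = -101.6°.

V_total = 211.2∠-101.6° V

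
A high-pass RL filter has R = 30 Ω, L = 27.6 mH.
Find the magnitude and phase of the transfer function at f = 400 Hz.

Step 1 — Angular frequency: ω = 2π·400 = 2513 rad/s.
Step 2 — Transfer function: H(jω) = jωL/(R + jωL).
Step 3 — Numerator jωL = j·69.37; denominator R + jωL = 30 + j69.37.
Step 4 — H = 0.8424 + j0.3643.
Step 5 — Magnitude: |H| = 0.9178 (-0.7 dB); phase: φ = 23.4°.

|H| = 0.9178 (-0.7 dB), φ = 23.4°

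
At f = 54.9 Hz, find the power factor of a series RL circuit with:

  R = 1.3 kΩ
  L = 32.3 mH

Step 1 — Angular frequency: ω = 2π·f = 2π·54.9 = 344.9 rad/s.
Step 2 — Component impedances:
  R: Z = R = 1300 Ω
  L: Z = jωL = j·344.9·0.0323 = 0 + j11.14 Ω
Step 3 — Series combination: Z_total = R + L = 1300 + j11.14 Ω = 1300∠0.5° Ω.
Step 4 — Power factor: PF = cos(φ) = Re(Z)/|Z| = 1300/1300 = 1.
Step 5 — Type: Im(Z) = 11.14 ⇒ lagging (phase φ = 0.5°).

PF = 1 (lagging, φ = 0.5°)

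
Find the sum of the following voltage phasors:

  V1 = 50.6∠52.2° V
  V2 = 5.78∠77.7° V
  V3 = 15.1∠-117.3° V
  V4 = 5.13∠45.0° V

Step 1 — Convert each phasor to rectangular form:
  V1 = 50.6·(cos(52.2°) + j·sin(52.2°)) = 31.01 + j39.98 V
  V2 = 5.78·(cos(77.7°) + j·sin(77.7°)) = 1.231 + j5.647 V
  V3 = 15.1·(cos(-117.3°) + j·sin(-117.3°)) = -6.926 - j13.42 V
  V4 = 5.13·(cos(45.0°) + j·sin(45.0°)) = 3.627 + j3.627 V
Step 2 — Sum components: V_total = 28.95 + j35.84 V.
Step 3 — Convert to polar: |V_total| = 46.07 V, ∠V_total = 51.1°.

V_total = 46.07∠51.1° V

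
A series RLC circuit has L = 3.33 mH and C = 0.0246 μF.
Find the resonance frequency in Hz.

Step 1 — Resonance condition Im(Z)=0 gives ω₀ = 1/√(LC).
Step 2 — ω₀ = 1/√(0.00333·2.46e-08) = 1.105e+05 rad/s.
Step 3 — f₀ = ω₀/(2π) = 1.758e+04 Hz.

f₀ = 1.758e+04 Hz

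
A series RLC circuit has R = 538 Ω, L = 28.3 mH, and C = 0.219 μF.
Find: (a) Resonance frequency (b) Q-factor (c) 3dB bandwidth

Step 1 — Resonance condition Im(Z)=0 gives ω₀ = 1/√(LC).
Step 2 — ω₀ = 1/√(0.0283·2.19e-07) = 1.27e+04 rad/s.
Step 3 — f₀ = ω₀/(2π) = 2022 Hz.
Step 4 — Series Q: Q = ω₀L/R = 1.27e+04·0.0283/538 = 0.6682.
Step 5 — 3dB bandwidth: Δω = ω₀/Q = 1.901e+04 rad/s; BW = Δω/(2π) = 3026 Hz.

(a) f₀ = 2022 Hz  (b) Q = 0.6682  (c) BW = 3026 Hz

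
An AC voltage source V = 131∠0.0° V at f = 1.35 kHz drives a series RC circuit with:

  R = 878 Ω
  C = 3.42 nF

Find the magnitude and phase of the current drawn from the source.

Step 1 — Angular frequency: ω = 2π·f = 2π·1350 = 8482 rad/s.
Step 2 — Component impedances:
  R: Z = R = 878 Ω
  C: Z = 1/(jωC) = -j/(ω·C) = 0 - j3.447e+04 Ω
Step 3 — Series combination: Z_total = R + C = 878 - j3.447e+04 Ω = 3.448e+04∠-88.5° Ω.
Step 4 — Source phasor: V = 131∠0.0° V = 131 V.
Step 5 — Ohm's law: I = V / Z_total = (131) / (878 - j3.447e+04) = 9.673e-05 + j0.003798 A.
Step 6 — Convert to polar: |I| = 0.003799 A, ∠I = 88.5°.

I = 0.003799∠88.5° A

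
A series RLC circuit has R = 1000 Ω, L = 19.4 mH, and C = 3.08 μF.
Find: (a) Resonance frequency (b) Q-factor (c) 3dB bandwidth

Step 1 — Resonance condition Im(Z)=0 gives ω₀ = 1/√(LC).
Step 2 — ω₀ = 1/√(0.0194·3.08e-06) = 4091 rad/s.
Step 3 — f₀ = ω₀/(2π) = 651.1 Hz.
Step 4 — Series Q: Q = ω₀L/R = 4091·0.0194/1000 = 0.07936.
Step 5 — 3dB bandwidth: Δω = ω₀/Q = 5.155e+04 rad/s; BW = Δω/(2π) = 8204 Hz.

(a) f₀ = 651.1 Hz  (b) Q = 0.07936  (c) BW = 8204 Hz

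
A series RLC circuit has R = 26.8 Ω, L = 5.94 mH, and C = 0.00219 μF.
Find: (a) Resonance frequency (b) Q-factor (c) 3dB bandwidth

Step 1 — Resonance: ω₀ = 1/√(LC) = 1/√(0.00594·2.19e-09) = 2.773e+05 rad/s.
Step 2 — f₀ = ω₀/(2π) = 4.413e+04 Hz.
Step 3 — Series Q: Q = ω₀L/R = 2.773e+05·0.00594/26.8 = 61.45.
Step 4 — Bandwidth: Δω = ω₀/Q = 4512 rad/s; BW = Δω/(2π) = 718.1 Hz.

(a) f₀ = 4.413e+04 Hz  (b) Q = 61.45  (c) BW = 718.1 Hz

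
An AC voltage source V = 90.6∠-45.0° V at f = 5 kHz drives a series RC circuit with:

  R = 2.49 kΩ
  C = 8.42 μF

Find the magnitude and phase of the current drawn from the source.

Step 1 — Angular frequency: ω = 2π·f = 2π·5000 = 3.142e+04 rad/s.
Step 2 — Component impedances:
  R: Z = R = 2490 Ω
  C: Z = 1/(jωC) = -j/(ω·C) = 0 - j3.78 Ω
Step 3 — Series combination: Z_total = R + C = 2490 - j3.78 Ω = 2490∠-0.1° Ω.
Step 4 — Source phasor: V = 90.6∠-45.0° V = 64.06 - j64.06 V.
Step 5 — Ohm's law: I = V / Z_total = (64.06 - j64.06) / (2490 - j3.78) = 0.02577 - j0.02569 A.
Step 6 — Convert to polar: |I| = 0.03639 A, ∠I = -44.9°.

I = 0.03639∠-44.9° A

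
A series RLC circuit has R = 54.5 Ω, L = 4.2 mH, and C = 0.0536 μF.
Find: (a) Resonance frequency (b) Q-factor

Step 1 — Resonance condition Im(Z)=0 gives ω₀ = 1/√(LC).
Step 2 — ω₀ = 1/√(0.0042·5.36e-08) = 6.665e+04 rad/s.
Step 3 — f₀ = ω₀/(2π) = 1.061e+04 Hz.
Step 4 — Series Q: Q = ω₀L/R = 6.665e+04·0.0042/54.5 = 5.136.

(a) f₀ = 1.061e+04 Hz  (b) Q = 5.136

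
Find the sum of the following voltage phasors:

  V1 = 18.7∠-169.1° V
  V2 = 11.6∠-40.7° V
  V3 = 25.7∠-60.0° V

Step 1 — Convert each phasor to rectangular form:
  V1 = 18.7·(cos(-169.1°) + j·sin(-169.1°)) = -18.36 - j3.536 V
  V2 = 11.6·(cos(-40.7°) + j·sin(-40.7°)) = 8.794 - j7.564 V
  V3 = 25.7·(cos(-60.0°) + j·sin(-60.0°)) = 12.85 - j22.26 V
Step 2 — Sum components: V_total = 3.282 - j33.36 V.
Step 3 — Convert to polar: |V_total| = 33.52 V, ∠V_total = -84.4°.

V_total = 33.52∠-84.4° V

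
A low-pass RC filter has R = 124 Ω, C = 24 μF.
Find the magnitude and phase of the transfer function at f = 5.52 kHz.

Step 1 — Angular frequency: ω = 2π·5520 = 3.468e+04 rad/s.
Step 2 — Transfer function: H(jω) = 1/(1 + jωRC).
Step 3 — Denominator: 1 + jωRC = 1 + j·3.468e+04·124·2.4e-05 = 1 + j103.2.
Step 4 — H = 9.385e-05 - j0.009687.
Step 5 — Magnitude: |H| = 0.009688 (-40.3 dB); phase: φ = -89.4°.

|H| = 0.009688 (-40.3 dB), φ = -89.4°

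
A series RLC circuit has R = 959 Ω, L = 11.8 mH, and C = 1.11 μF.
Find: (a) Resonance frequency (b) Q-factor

Step 1 — Resonance condition Im(Z)=0 gives ω₀ = 1/√(LC).
Step 2 — ω₀ = 1/√(0.0118·1.11e-06) = 8738 rad/s.
Step 3 — f₀ = ω₀/(2π) = 1391 Hz.
Step 4 — Series Q: Q = ω₀L/R = 8738·0.0118/959 = 0.1075.

(a) f₀ = 1391 Hz  (b) Q = 0.1075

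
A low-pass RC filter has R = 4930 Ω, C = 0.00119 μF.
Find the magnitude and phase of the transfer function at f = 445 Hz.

Step 1 — Angular frequency: ω = 2π·445 = 2796 rad/s.
Step 2 — Transfer function: H(jω) = 1/(1 + jωRC).
Step 3 — Denominator: 1 + jωRC = 1 + j·2796·4930·1.19e-09 = 1 + j0.0164.
Step 4 — H = 0.9997 - j0.0164.
Step 5 — Magnitude: |H| = 0.9999 (-0.0 dB); phase: φ = -0.9°.

|H| = 0.9999 (-0.0 dB), φ = -0.9°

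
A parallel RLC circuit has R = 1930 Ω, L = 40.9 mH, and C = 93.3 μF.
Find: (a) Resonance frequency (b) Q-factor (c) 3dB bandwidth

Step 1 — Resonance: ω₀ = 1/√(LC) = 1/√(0.0409·9.33e-05) = 511.9 rad/s.
Step 2 — f₀ = ω₀/(2π) = 81.47 Hz.
Step 3 — Parallel Q: Q = R/(ω₀L) = 1930/(511.9·0.0409) = 92.18.
Step 4 — Bandwidth: Δω = ω₀/Q = 5.553 rad/s; BW = Δω/(2π) = 0.8839 Hz.

(a) f₀ = 81.47 Hz  (b) Q = 92.18  (c) BW = 0.8839 Hz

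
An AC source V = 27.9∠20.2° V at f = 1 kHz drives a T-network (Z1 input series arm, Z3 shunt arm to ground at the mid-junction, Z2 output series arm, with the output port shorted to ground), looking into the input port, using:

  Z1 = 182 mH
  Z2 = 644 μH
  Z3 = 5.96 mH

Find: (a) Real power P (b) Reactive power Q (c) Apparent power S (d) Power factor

Step 1 — Angular frequency: ω = 2π·f = 2π·1000 = 6283 rad/s.
Step 2 — Component impedances:
  Z1: Z = jωL = j·6283·0.182 = 0 + j1144 Ω
  Z2: Z = jωL = j·6283·0.000644 = 0 + j4.046 Ω
  Z3: Z = jωL = j·6283·0.00596 = 0 + j37.45 Ω
Step 3 — With the output port shorted to ground, the output series arm Z2 runs from the junction to ground; the shunt arm Z3 also runs from the junction to ground. They appear in parallel: Z3 || Z2 = 0 + j3.652 Ω.
Step 4 — Series with input arm Z1: Z_in = Z1 + (Z3 || Z2) = 0 + j1147 Ω = 1147∠90.0° Ω.
Step 5 — Source phasor: V = 27.9∠20.2° V = 26.18 + j9.634 V.
Step 6 — Current: I = V / Z = 0.008398 - j0.02282 A = 0.02432∠-69.8° A.
Step 7 — Complex power: S = V·I* = 0 + j0.6785 VA.
Step 8 — Real power: P = Re(S) = 0 W.
Step 9 — Reactive power: Q = Im(S) = 0.6785 VAR.
Step 10 — Apparent power: |S| = 0.6785 VA.
Step 11 — Power factor: PF = P/|S| = 0 (lagging).

(a) P = 0 W  (b) Q = 0.6785 VAR  (c) S = 0.6785 VA  (d) PF = 0 (lagging)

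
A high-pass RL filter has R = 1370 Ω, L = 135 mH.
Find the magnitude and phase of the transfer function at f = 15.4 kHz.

Step 1 — Angular frequency: ω = 2π·1.54e+04 = 9.676e+04 rad/s.
Step 2 — Transfer function: H(jω) = jωL/(R + jωL).
Step 3 — Numerator jωL = j·1.306e+04; denominator R + jωL = 1370 + j1.306e+04.
Step 4 — H = 0.9891 + j0.1037.
Step 5 — Magnitude: |H| = 0.9945 (-0.0 dB); phase: φ = 6.0°.

|H| = 0.9945 (-0.0 dB), φ = 6.0°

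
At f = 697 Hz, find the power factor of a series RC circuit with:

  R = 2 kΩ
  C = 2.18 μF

Step 1 — Angular frequency: ω = 2π·f = 2π·697 = 4379 rad/s.
Step 2 — Component impedances:
  R: Z = R = 2000 Ω
  C: Z = 1/(jωC) = -j/(ω·C) = 0 - j104.7 Ω
Step 3 — Series combination: Z_total = R + C = 2000 - j104.7 Ω = 2003∠-3.0° Ω.
Step 4 — Power factor: PF = cos(φ) = Re(Z)/|Z| = 2000/2002.74 = 0.9986.
Step 5 — Type: Im(Z) = -104.7 ⇒ leading (phase φ = -3.0°).

PF = 0.9986 (leading, φ = -3.0°)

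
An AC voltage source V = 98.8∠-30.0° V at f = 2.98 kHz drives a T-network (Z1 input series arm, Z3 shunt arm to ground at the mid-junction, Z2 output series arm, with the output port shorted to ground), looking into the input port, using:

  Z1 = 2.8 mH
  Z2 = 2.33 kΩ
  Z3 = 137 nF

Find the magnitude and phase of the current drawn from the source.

Step 1 — Angular frequency: ω = 2π·f = 2π·2980 = 1.872e+04 rad/s.
Step 2 — Component impedances:
  Z1: Z = jωL = j·1.872e+04·0.0028 = 0 + j52.43 Ω
  Z2: Z = R = 2330 Ω
  Z3: Z = 1/(jωC) = -j/(ω·C) = 0 - j389.8 Ω
Step 3 — With the output port shorted to ground, the output series arm Z2 runs from the junction to ground; the shunt arm Z3 also runs from the junction to ground. They appear in parallel: Z3 || Z2 = 63.45 - j379.2 Ω.
Step 4 — Series with input arm Z1: Z_in = Z1 + (Z3 || Z2) = 63.45 - j326.8 Ω = 332.9∠-79.0° Ω.
Step 5 — Source phasor: V = 98.8∠-30.0° V = 85.56 - j49.4 V.
Step 6 — Ohm's law: I = V / Z_total = (85.56 - j49.4) / (63.45 - j326.8) = 0.1947 + j0.224 A.
Step 7 — Convert to polar: |I| = 0.2968 A, ∠I = 49.0°.

I = 0.2968∠49.0° A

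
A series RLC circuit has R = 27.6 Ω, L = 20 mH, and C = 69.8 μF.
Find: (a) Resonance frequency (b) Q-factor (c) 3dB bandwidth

Step 1 — Resonance: ω₀ = 1/√(LC) = 1/√(0.02·6.98e-05) = 846.4 rad/s.
Step 2 — f₀ = ω₀/(2π) = 134.7 Hz.
Step 3 — Series Q: Q = ω₀L/R = 846.4·0.02/27.6 = 0.6133.
Step 4 — Bandwidth: Δω = ω₀/Q = 1380 rad/s; BW = Δω/(2π) = 219.6 Hz.

(a) f₀ = 134.7 Hz  (b) Q = 0.6133  (c) BW = 219.6 Hz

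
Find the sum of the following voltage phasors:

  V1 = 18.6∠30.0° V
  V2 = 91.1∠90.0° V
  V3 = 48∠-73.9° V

Step 1 — Convert each phasor to rectangular form:
  V1 = 18.6·(cos(30.0°) + j·sin(30.0°)) = 16.11 + j9.3 V
  V2 = 91.1·(cos(90.0°) + j·sin(90.0°)) = 0 + j91.1 V
  V3 = 48·(cos(-73.9°) + j·sin(-73.9°)) = 13.31 - j46.12 V
Step 2 — Sum components: V_total = 29.42 + j54.28 V.
Step 3 — Convert to polar: |V_total| = 61.74 V, ∠V_total = 61.5°.

V_total = 61.74∠61.5° V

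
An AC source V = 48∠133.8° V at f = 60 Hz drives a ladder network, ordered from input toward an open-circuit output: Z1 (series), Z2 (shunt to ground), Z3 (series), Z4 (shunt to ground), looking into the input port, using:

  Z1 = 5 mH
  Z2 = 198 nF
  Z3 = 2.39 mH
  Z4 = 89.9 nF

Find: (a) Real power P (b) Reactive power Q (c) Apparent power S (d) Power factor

Step 1 — Angular frequency: ω = 2π·f = 2π·60 = 377 rad/s.
Step 2 — Component impedances:
  Z1: Z = jωL = j·377·0.005 = 0 + j1.885 Ω
  Z2: Z = 1/(jωC) = -j/(ω·C) = 0 - j1.34e+04 Ω
  Z3: Z = jωL = j·377·0.00239 = 0 + j0.901 Ω
  Z4: Z = 1/(jωC) = -j/(ω·C) = 0 - j2.951e+04 Ω
Step 3 — Ladder network (open output): work backward from the far end, alternating series and parallel combinations. Z_in = 0 - j9212 Ω = 9212∠-90.0° Ω.
Step 4 — Source phasor: V = 48∠133.8° V = -33.22 + j34.64 V.
Step 5 — Current: I = V / Z = -0.003761 - j0.003607 A = 0.005211∠-136.2° A.
Step 6 — Complex power: S = V·I* = 0 - j0.2501 VA.
Step 7 — Real power: P = Re(S) = 0 W.
Step 8 — Reactive power: Q = Im(S) = -0.2501 VAR.
Step 9 — Apparent power: |S| = 0.2501 VA.
Step 10 — Power factor: PF = P/|S| = 0 (leading).

(a) P = 0 W  (b) Q = -0.2501 VAR  (c) S = 0.2501 VA  (d) PF = 0 (leading)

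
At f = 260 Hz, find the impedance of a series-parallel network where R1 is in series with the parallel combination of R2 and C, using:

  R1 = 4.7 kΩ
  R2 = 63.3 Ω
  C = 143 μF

Step 1 — Angular frequency: ω = 2π·f = 2π·260 = 1634 rad/s.
Step 2 — Component impedances:
  R1: Z = R = 4700 Ω
  R2: Z = R = 63.3 Ω
  C: Z = 1/(jωC) = -j/(ω·C) = 0 - j4.281 Ω
Step 3 — Parallel branch: R2 || C = 1/(1/R2 + 1/C) = 0.2882 - j4.261 Ω.
Step 4 — Series with R1: Z_total = R1 + (R2 || C) = 4700 - j4.261 Ω = 4700∠-0.1° Ω.

Z = 4700 - j4.261 Ω = 4700∠-0.1° Ω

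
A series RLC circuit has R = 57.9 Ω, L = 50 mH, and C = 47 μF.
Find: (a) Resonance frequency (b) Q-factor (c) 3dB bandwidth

Step 1 — Resonance condition Im(Z)=0 gives ω₀ = 1/√(LC).
Step 2 — ω₀ = 1/√(0.05·4.7e-05) = 652.3 rad/s.
Step 3 — f₀ = ω₀/(2π) = 103.8 Hz.
Step 4 — Series Q: Q = ω₀L/R = 652.3·0.05/57.9 = 0.5633.
Step 5 — 3dB bandwidth: Δω = ω₀/Q = 1158 rad/s; BW = Δω/(2π) = 184.3 Hz.

(a) f₀ = 103.8 Hz  (b) Q = 0.5633  (c) BW = 184.3 Hz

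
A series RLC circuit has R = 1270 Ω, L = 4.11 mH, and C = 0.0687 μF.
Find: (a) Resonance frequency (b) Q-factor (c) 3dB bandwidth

Step 1 — Resonance condition Im(Z)=0 gives ω₀ = 1/√(LC).
Step 2 — ω₀ = 1/√(0.00411·6.87e-08) = 5.951e+04 rad/s.
Step 3 — f₀ = ω₀/(2π) = 9472 Hz.
Step 4 — Series Q: Q = ω₀L/R = 5.951e+04·0.00411/1270 = 0.1926.
Step 5 — 3dB bandwidth: Δω = ω₀/Q = 3.09e+05 rad/s; BW = Δω/(2π) = 4.918e+04 Hz.

(a) f₀ = 9472 Hz  (b) Q = 0.1926  (c) BW = 4.918e+04 Hz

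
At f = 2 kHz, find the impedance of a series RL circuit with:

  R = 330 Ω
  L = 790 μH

Step 1 — Angular frequency: ω = 2π·f = 2π·2000 = 1.257e+04 rad/s.
Step 2 — Component impedances:
  R: Z = R = 330 Ω
  L: Z = jωL = j·1.257e+04·0.00079 = 0 + j9.927 Ω
Step 3 — Series combination: Z_total = R + L = 330 + j9.927 Ω = 330.1∠1.7° Ω.

Z = 330 + j9.927 Ω = 330.1∠1.7° Ω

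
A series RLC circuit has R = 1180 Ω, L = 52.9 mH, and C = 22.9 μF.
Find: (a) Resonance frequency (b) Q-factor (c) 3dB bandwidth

Step 1 — Resonance condition Im(Z)=0 gives ω₀ = 1/√(LC).
Step 2 — ω₀ = 1/√(0.0529·2.29e-05) = 908.6 rad/s.
Step 3 — f₀ = ω₀/(2π) = 144.6 Hz.
Step 4 — Series Q: Q = ω₀L/R = 908.6·0.0529/1180 = 0.04073.
Step 5 — 3dB bandwidth: Δω = ω₀/Q = 2.231e+04 rad/s; BW = Δω/(2π) = 3550 Hz.

(a) f₀ = 144.6 Hz  (b) Q = 0.04073  (c) BW = 3550 Hz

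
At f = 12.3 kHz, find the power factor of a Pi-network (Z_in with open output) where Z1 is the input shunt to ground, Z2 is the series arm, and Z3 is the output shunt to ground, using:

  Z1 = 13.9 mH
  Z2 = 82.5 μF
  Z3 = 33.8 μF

Step 1 — Angular frequency: ω = 2π·f = 2π·1.23e+04 = 7.728e+04 rad/s.
Step 2 — Component impedances:
  Z1: Z = jωL = j·7.728e+04·0.0139 = 0 + j1074 Ω
  Z2: Z = 1/(jωC) = -j/(ω·C) = 0 - j0.1568 Ω
  Z3: Z = 1/(jωC) = -j/(ω·C) = 0 - j0.3828 Ω
Step 3 — With open output, the series arm Z2 and the output shunt Z3 appear in series to ground: Z2 + Z3 = 0 - j0.5397 Ω.
Step 4 — Parallel with input shunt Z1: Z_in = Z1 || (Z2 + Z3) = 0 - j0.5399 Ω = 0.5399∠-90.0° Ω.
Step 5 — Power factor: PF = cos(φ) = Re(Z)/|Z| = 0/0.5399 = 0.
Step 6 — Type: Im(Z) = -0.5399 ⇒ leading (phase φ = -90.0°).

PF = 0 (leading, φ = -90.0°)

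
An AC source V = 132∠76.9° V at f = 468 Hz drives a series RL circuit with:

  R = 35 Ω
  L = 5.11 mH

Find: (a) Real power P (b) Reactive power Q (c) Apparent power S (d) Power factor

Step 1 — Angular frequency: ω = 2π·f = 2π·468 = 2941 rad/s.
Step 2 — Component impedances:
  R: Z = R = 35 Ω
  L: Z = jωL = j·2941·0.00511 = 0 + j15.03 Ω
Step 3 — Series combination: Z_total = R + L = 35 + j15.03 Ω = 38.09∠23.2° Ω.
Step 4 — Source phasor: V = 132∠76.9° V = 29.92 + j128.6 V.
Step 5 — Current: I = V / Z = 2.053 + j2.792 A = 3.466∠53.7° A.
Step 6 — Complex power: S = V·I* = 420.4 + j180.5 VA.
Step 7 — Real power: P = Re(S) = 420.4 W.
Step 8 — Reactive power: Q = Im(S) = 180.5 VAR.
Step 9 — Apparent power: |S| = 457.5 VA.
Step 10 — Power factor: PF = P/|S| = 0.9189 (lagging).

(a) P = 420.4 W  (b) Q = 180.5 VAR  (c) S = 457.5 VA  (d) PF = 0.9189 (lagging)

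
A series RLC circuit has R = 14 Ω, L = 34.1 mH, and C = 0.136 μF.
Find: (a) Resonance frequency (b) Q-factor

Step 1 — Resonance condition Im(Z)=0 gives ω₀ = 1/√(LC).
Step 2 — ω₀ = 1/√(0.0341·1.36e-07) = 1.468e+04 rad/s.
Step 3 — f₀ = ω₀/(2π) = 2337 Hz.
Step 4 — Series Q: Q = ω₀L/R = 1.468e+04·0.0341/14 = 35.77.

(a) f₀ = 2337 Hz  (b) Q = 35.77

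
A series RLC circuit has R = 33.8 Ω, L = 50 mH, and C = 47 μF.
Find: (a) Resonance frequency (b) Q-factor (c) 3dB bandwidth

Step 1 — Resonance condition Im(Z)=0 gives ω₀ = 1/√(LC).
Step 2 — ω₀ = 1/√(0.05·4.7e-05) = 652.3 rad/s.
Step 3 — f₀ = ω₀/(2π) = 103.8 Hz.
Step 4 — Series Q: Q = ω₀L/R = 652.3·0.05/33.8 = 0.965.
Step 5 — 3dB bandwidth: Δω = ω₀/Q = 676 rad/s; BW = Δω/(2π) = 107.6 Hz.

(a) f₀ = 103.8 Hz  (b) Q = 0.965  (c) BW = 107.6 Hz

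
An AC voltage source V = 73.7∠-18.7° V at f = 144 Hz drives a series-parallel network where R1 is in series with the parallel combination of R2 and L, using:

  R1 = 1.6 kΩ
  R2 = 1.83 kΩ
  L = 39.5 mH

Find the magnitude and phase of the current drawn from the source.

Step 1 — Angular frequency: ω = 2π·f = 2π·144 = 904.8 rad/s.
Step 2 — Component impedances:
  R1: Z = R = 1600 Ω
  R2: Z = R = 1830 Ω
  L: Z = jωL = j·904.8·0.0395 = 0 + j35.74 Ω
Step 3 — Parallel branch: R2 || L = 1/(1/R2 + 1/L) = 0.6977 + j35.73 Ω.
Step 4 — Series with R1: Z_total = R1 + (R2 || L) = 1601 + j35.73 Ω = 1601∠1.3° Ω.
Step 5 — Source phasor: V = 73.7∠-18.7° V = 69.81 - j23.63 V.
Step 6 — Ohm's law: I = V / Z_total = (69.81 - j23.63) / (1601 + j35.73) = 0.04326 - j0.01573 A.
Step 7 — Convert to polar: |I| = 0.04603 A, ∠I = -20.0°.

I = 0.04603∠-20.0° A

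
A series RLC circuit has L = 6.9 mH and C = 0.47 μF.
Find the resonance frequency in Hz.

Step 1 — Resonance condition Im(Z)=0 gives ω₀ = 1/√(LC).
Step 2 — ω₀ = 1/√(0.0069·4.7e-07) = 1.756e+04 rad/s.
Step 3 — f₀ = ω₀/(2π) = 2795 Hz.

f₀ = 2795 Hz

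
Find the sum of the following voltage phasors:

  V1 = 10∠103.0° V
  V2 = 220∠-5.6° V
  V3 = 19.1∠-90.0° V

Step 1 — Convert each phasor to rectangular form:
  V1 = 10·(cos(103.0°) + j·sin(103.0°)) = -2.25 + j9.744 V
  V2 = 220·(cos(-5.6°) + j·sin(-5.6°)) = 219 - j21.47 V
  V3 = 19.1·(cos(-90.0°) + j·sin(-90.0°)) = 0 - j19.1 V
Step 2 — Sum components: V_total = 216.7 - j30.82 V.
Step 3 — Convert to polar: |V_total| = 218.9 V, ∠V_total = -8.1°.

V_total = 218.9∠-8.1° V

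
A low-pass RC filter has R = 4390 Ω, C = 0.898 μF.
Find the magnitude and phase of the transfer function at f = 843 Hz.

Step 1 — Angular frequency: ω = 2π·843 = 5297 rad/s.
Step 2 — Transfer function: H(jω) = 1/(1 + jωRC).
Step 3 — Denominator: 1 + jωRC = 1 + j·5297·4390·8.98e-07 = 1 + j20.88.
Step 4 — H = 0.002288 - j0.04778.
Step 5 — Magnitude: |H| = 0.04784 (-26.4 dB); phase: φ = -87.3°.

|H| = 0.04784 (-26.4 dB), φ = -87.3°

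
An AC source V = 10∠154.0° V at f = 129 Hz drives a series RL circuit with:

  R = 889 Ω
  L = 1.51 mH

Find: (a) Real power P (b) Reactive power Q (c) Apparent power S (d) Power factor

Step 1 — Angular frequency: ω = 2π·f = 2π·129 = 810.5 rad/s.
Step 2 — Component impedances:
  R: Z = R = 889 Ω
  L: Z = jωL = j·810.5·0.00151 = 0 + j1.224 Ω
Step 3 — Series combination: Z_total = R + L = 889 + j1.224 Ω = 889∠0.1° Ω.
Step 4 — Source phasor: V = 10∠154.0° V = -8.988 + j4.384 V.
Step 5 — Current: I = V / Z = -0.0101 + j0.004945 A = 0.01125∠153.9° A.
Step 6 — Complex power: S = V·I* = 0.1125 + j0.0001549 VA.
Step 7 — Real power: P = Re(S) = 0.1125 W.
Step 8 — Reactive power: Q = Im(S) = 0.0001549 VAR.
Step 9 — Apparent power: |S| = 0.1125 VA.
Step 10 — Power factor: PF = P/|S| = 1 (lagging).

(a) P = 0.1125 W  (b) Q = 0.0001549 VAR  (c) S = 0.1125 VA  (d) PF = 1 (lagging)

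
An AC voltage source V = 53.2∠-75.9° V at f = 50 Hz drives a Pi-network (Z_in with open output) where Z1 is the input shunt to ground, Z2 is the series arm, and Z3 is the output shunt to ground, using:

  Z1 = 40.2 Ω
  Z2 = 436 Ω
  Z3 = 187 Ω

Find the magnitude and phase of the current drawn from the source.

Step 1 — Angular frequency: ω = 2π·f = 2π·50 = 314.2 rad/s.
Step 2 — Component impedances:
  Z1: Z = R = 40.2 Ω
  Z2: Z = R = 436 Ω
  Z3: Z = R = 187 Ω
Step 3 — With open output, the series arm Z2 and the output shunt Z3 appear in series to ground: Z2 + Z3 = 623 Ω.
Step 4 — Parallel with input shunt Z1: Z_in = Z1 || (Z2 + Z3) = 37.76 Ω = 37.76∠0.0° Ω.
Step 5 — Source phasor: V = 53.2∠-75.9° V = 12.96 - j51.6 V.
Step 6 — Ohm's law: I = V / Z_total = (12.96 - j51.6) / (37.76) = 0.3432 - j1.366 A.
Step 7 — Convert to polar: |I| = 1.409 A, ∠I = -75.9°.

I = 1.409∠-75.9° A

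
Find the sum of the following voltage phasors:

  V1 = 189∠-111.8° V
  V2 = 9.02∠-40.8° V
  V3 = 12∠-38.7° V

Step 1 — Convert each phasor to rectangular form:
  V1 = 189·(cos(-111.8°) + j·sin(-111.8°)) = -70.19 - j175.5 V
  V2 = 9.02·(cos(-40.8°) + j·sin(-40.8°)) = 6.828 - j5.894 V
  V3 = 12·(cos(-38.7°) + j·sin(-38.7°)) = 9.365 - j7.503 V
Step 2 — Sum components: V_total = -54 - j188.9 V.
Step 3 — Convert to polar: |V_total| = 196.4 V, ∠V_total = -106.0°.

V_total = 196.4∠-106.0° V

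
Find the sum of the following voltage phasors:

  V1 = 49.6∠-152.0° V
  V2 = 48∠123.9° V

Step 1 — Convert each phasor to rectangular form:
  V1 = 49.6·(cos(-152.0°) + j·sin(-152.0°)) = -43.79 - j23.29 V
  V2 = 48·(cos(123.9°) + j·sin(123.9°)) = -26.77 + j39.84 V
Step 2 — Sum components: V_total = -70.57 + j16.55 V.
Step 3 — Convert to polar: |V_total| = 72.48 V, ∠V_total = 166.8°.

V_total = 72.48∠166.8° V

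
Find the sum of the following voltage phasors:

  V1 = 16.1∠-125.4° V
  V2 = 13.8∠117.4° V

Step 1 — Convert each phasor to rectangular form:
  V1 = 16.1·(cos(-125.4°) + j·sin(-125.4°)) = -9.326 - j13.12 V
  V2 = 13.8·(cos(117.4°) + j·sin(117.4°)) = -6.351 + j12.25 V
Step 2 — Sum components: V_total = -15.68 - j0.8717 V.
Step 3 — Convert to polar: |V_total| = 15.7 V, ∠V_total = -176.8°.

V_total = 15.7∠-176.8° V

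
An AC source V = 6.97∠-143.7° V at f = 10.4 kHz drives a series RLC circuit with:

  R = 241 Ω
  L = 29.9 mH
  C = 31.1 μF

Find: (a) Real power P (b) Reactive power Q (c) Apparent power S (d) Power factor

Step 1 — Angular frequency: ω = 2π·f = 2π·1.04e+04 = 6.535e+04 rad/s.
Step 2 — Component impedances:
  R: Z = R = 241 Ω
  L: Z = jωL = j·6.535e+04·0.0299 = 0 + j1954 Ω
  C: Z = 1/(jωC) = -j/(ω·C) = 0 - j0.4921 Ω
Step 3 — Series combination: Z_total = R + L + C = 241 + j1953 Ω = 1968∠83.0° Ω.
Step 4 — Source phasor: V = 6.97∠-143.7° V = -5.617 - j4.126 V.
Step 5 — Current: I = V / Z = -0.00243 + j0.002576 A = 0.003541∠133.3° A.
Step 6 — Complex power: S = V·I* = 0.003023 + j0.0245 VA.
Step 7 — Real power: P = Re(S) = 0.003023 W.
Step 8 — Reactive power: Q = Im(S) = 0.0245 VAR.
Step 9 — Apparent power: |S| = 0.02468 VA.
Step 10 — Power factor: PF = P/|S| = 0.1225 (lagging).

(a) P = 0.003023 W  (b) Q = 0.0245 VAR  (c) S = 0.02468 VA  (d) PF = 0.1225 (lagging)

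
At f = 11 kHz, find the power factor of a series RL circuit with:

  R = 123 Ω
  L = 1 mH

Step 1 — Angular frequency: ω = 2π·f = 2π·1.1e+04 = 6.912e+04 rad/s.
Step 2 — Component impedances:
  R: Z = R = 123 Ω
  L: Z = jωL = j·6.912e+04·0.001 = 0 + j69.12 Ω
Step 3 — Series combination: Z_total = R + L = 123 + j69.12 Ω = 141.1∠29.3° Ω.
Step 4 — Power factor: PF = cos(φ) = Re(Z)/|Z| = 123/141.09 = 0.8718.
Step 5 — Type: Im(Z) = 69.12 ⇒ lagging (phase φ = 29.3°).

PF = 0.8718 (lagging, φ = 29.3°)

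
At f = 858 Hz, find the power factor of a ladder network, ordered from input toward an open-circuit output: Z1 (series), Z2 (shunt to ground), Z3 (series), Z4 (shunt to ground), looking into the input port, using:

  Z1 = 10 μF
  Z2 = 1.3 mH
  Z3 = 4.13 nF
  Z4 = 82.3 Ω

Step 1 — Angular frequency: ω = 2π·f = 2π·858 = 5391 rad/s.
Step 2 — Component impedances:
  Z1: Z = 1/(jωC) = -j/(ω·C) = 0 - j18.55 Ω
  Z2: Z = jωL = j·5391·0.0013 = 0 + j7.008 Ω
  Z3: Z = 1/(jωC) = -j/(ω·C) = 0 - j4.491e+04 Ω
  Z4: Z = R = 82.3 Ω
Step 3 — Ladder network (open output): work backward from the far end, alternating series and parallel combinations. Z_in = 2.004e-06 - j11.54 Ω = 11.54∠-90.0° Ω.
Step 4 — Power factor: PF = cos(φ) = Re(Z)/|Z| = 2.004e-06/11.54 = 1.737e-07.
Step 5 — Type: Im(Z) = -11.54 ⇒ leading (phase φ = -90.0°).

PF = 1.737e-07 (leading, φ = -90.0°)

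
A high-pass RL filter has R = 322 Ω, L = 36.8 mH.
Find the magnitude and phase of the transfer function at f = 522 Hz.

Step 1 — Angular frequency: ω = 2π·522 = 3280 rad/s.
Step 2 — Transfer function: H(jω) = jωL/(R + jωL).
Step 3 — Numerator jωL = j·120.7; denominator R + jωL = 322 + j120.7.
Step 4 — H = 0.1232 + j0.3287.
Step 5 — Magnitude: |H| = 0.351 (-9.1 dB); phase: φ = 69.5°.

|H| = 0.351 (-9.1 dB), φ = 69.5°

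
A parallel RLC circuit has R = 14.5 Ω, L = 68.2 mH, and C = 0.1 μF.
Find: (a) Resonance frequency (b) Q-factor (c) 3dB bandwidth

Step 1 — Resonance: ω₀ = 1/√(LC) = 1/√(0.0682·1e-07) = 1.211e+04 rad/s.
Step 2 — f₀ = ω₀/(2π) = 1927 Hz.
Step 3 — Parallel Q: Q = R/(ω₀L) = 14.5/(1.211e+04·0.0682) = 0.01756.
Step 4 — Bandwidth: Δω = ω₀/Q = 6.897e+05 rad/s; BW = Δω/(2π) = 1.098e+05 Hz.

(a) f₀ = 1927 Hz  (b) Q = 0.01756  (c) BW = 1.098e+05 Hz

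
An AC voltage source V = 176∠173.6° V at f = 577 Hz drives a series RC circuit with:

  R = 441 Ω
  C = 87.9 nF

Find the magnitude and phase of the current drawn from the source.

Step 1 — Angular frequency: ω = 2π·f = 2π·577 = 3625 rad/s.
Step 2 — Component impedances:
  R: Z = R = 441 Ω
  C: Z = 1/(jωC) = -j/(ω·C) = 0 - j3138 Ω
Step 3 — Series combination: Z_total = R + C = 441 - j3138 Ω = 3169∠-82.0° Ω.
Step 4 — Source phasor: V = 176∠173.6° V = -174.9 + j19.62 V.
Step 5 — Ohm's law: I = V / Z_total = (-174.9 + j19.62) / (441 - j3138) = -0.01381 - j0.0538 A.
Step 6 — Convert to polar: |I| = 0.05554 A, ∠I = -104.4°.

I = 0.05554∠-104.4° A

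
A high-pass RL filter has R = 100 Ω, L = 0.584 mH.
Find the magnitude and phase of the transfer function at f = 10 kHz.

Step 1 — Angular frequency: ω = 2π·1e+04 = 6.283e+04 rad/s.
Step 2 — Transfer function: H(jω) = jωL/(R + jωL).
Step 3 — Numerator jωL = j·36.69; denominator R + jωL = 100 + j36.69.
Step 4 — H = 0.1187 + j0.3234.
Step 5 — Magnitude: |H| = 0.3445 (-9.3 dB); phase: φ = 69.8°.

|H| = 0.3445 (-9.3 dB), φ = 69.8°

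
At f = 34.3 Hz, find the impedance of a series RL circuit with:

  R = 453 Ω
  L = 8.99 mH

Step 1 — Angular frequency: ω = 2π·f = 2π·34.3 = 215.5 rad/s.
Step 2 — Component impedances:
  R: Z = R = 453 Ω
  L: Z = jωL = j·215.5·0.00899 = 0 + j1.937 Ω
Step 3 — Series combination: Z_total = R + L = 453 + j1.937 Ω = 453∠0.2° Ω.

Z = 453 + j1.937 Ω = 453∠0.2° Ω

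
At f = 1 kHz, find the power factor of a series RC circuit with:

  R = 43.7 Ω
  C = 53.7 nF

Step 1 — Angular frequency: ω = 2π·f = 2π·1000 = 6283 rad/s.
Step 2 — Component impedances:
  R: Z = R = 43.7 Ω
  C: Z = 1/(jωC) = -j/(ω·C) = 0 - j2964 Ω
Step 3 — Series combination: Z_total = R + C = 43.7 - j2964 Ω = 2964∠-89.2° Ω.
Step 4 — Power factor: PF = cos(φ) = Re(Z)/|Z| = 43.7/2964 = 0.01474.
Step 5 — Type: Im(Z) = -2964 ⇒ leading (phase φ = -89.2°).

PF = 0.01474 (leading, φ = -89.2°)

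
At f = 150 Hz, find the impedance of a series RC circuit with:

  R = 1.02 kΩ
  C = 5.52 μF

Step 1 — Angular frequency: ω = 2π·f = 2π·150 = 942.5 rad/s.
Step 2 — Component impedances:
  R: Z = R = 1020 Ω
  C: Z = 1/(jωC) = -j/(ω·C) = 0 - j192.2 Ω
Step 3 — Series combination: Z_total = R + C = 1020 - j192.2 Ω = 1038∠-10.7° Ω.

Z = 1020 - j192.2 Ω = 1038∠-10.7° Ω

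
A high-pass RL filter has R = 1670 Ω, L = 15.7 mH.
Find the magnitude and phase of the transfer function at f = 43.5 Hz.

Step 1 — Angular frequency: ω = 2π·43.5 = 273.3 rad/s.
Step 2 — Transfer function: H(jω) = jωL/(R + jωL).
Step 3 — Numerator jωL = j·4.291; denominator R + jωL = 1670 + j4.291.
Step 4 — H = 6.602e-06 + j0.00257.
Step 5 — Magnitude: |H| = 0.00257 (-51.8 dB); phase: φ = 89.9°.

|H| = 0.00257 (-51.8 dB), φ = 89.9°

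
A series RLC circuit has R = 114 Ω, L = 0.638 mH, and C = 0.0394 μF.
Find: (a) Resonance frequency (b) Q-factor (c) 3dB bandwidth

Step 1 — Resonance: ω₀ = 1/√(LC) = 1/√(0.000638·3.94e-08) = 1.995e+05 rad/s.
Step 2 — f₀ = ω₀/(2π) = 3.174e+04 Hz.
Step 3 — Series Q: Q = ω₀L/R = 1.995e+05·0.000638/114 = 1.116.
Step 4 — Bandwidth: Δω = ω₀/Q = 1.787e+05 rad/s; BW = Δω/(2π) = 2.844e+04 Hz.

(a) f₀ = 3.174e+04 Hz  (b) Q = 1.116  (c) BW = 2.844e+04 Hz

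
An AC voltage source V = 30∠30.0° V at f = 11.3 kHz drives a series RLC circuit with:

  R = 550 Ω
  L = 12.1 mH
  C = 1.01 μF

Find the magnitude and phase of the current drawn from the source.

Step 1 — Angular frequency: ω = 2π·f = 2π·1.13e+04 = 7.1e+04 rad/s.
Step 2 — Component impedances:
  R: Z = R = 550 Ω
  L: Z = jωL = j·7.1e+04·0.0121 = 0 + j859.1 Ω
  C: Z = 1/(jωC) = -j/(ω·C) = 0 - j13.95 Ω
Step 3 — Series combination: Z_total = R + L + C = 550 + j845.2 Ω = 1008∠56.9° Ω.
Step 4 — Source phasor: V = 30∠30.0° V = 25.98 + j15 V.
Step 5 — Ohm's law: I = V / Z_total = (25.98 + j15) / (550 + j845.2) = 0.02652 - j0.01348 A.
Step 6 — Convert to polar: |I| = 0.02975 A, ∠I = -26.9°.

I = 0.02975∠-26.9° A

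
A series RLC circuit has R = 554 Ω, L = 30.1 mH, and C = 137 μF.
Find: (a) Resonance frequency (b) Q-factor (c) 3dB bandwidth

Step 1 — Resonance: ω₀ = 1/√(LC) = 1/√(0.0301·0.000137) = 492.4 rad/s.
Step 2 — f₀ = ω₀/(2π) = 78.37 Hz.
Step 3 — Series Q: Q = ω₀L/R = 492.4·0.0301/554 = 0.02676.
Step 4 — Bandwidth: Δω = ω₀/Q = 1.841e+04 rad/s; BW = Δω/(2π) = 2929 Hz.

(a) f₀ = 78.37 Hz  (b) Q = 0.02676  (c) BW = 2929 Hz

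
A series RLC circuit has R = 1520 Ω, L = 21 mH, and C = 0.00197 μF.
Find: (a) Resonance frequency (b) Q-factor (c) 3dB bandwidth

Step 1 — Resonance: ω₀ = 1/√(LC) = 1/√(0.021·1.97e-09) = 1.555e+05 rad/s.
Step 2 — f₀ = ω₀/(2π) = 2.474e+04 Hz.
Step 3 — Series Q: Q = ω₀L/R = 1.555e+05·0.021/1520 = 2.148.
Step 4 — Bandwidth: Δω = ω₀/Q = 7.238e+04 rad/s; BW = Δω/(2π) = 1.152e+04 Hz.

(a) f₀ = 2.474e+04 Hz  (b) Q = 2.148  (c) BW = 1.152e+04 Hz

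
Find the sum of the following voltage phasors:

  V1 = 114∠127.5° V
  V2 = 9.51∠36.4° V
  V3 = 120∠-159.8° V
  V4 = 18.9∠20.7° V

Step 1 — Convert each phasor to rectangular form:
  V1 = 114·(cos(127.5°) + j·sin(127.5°)) = -69.4 + j90.44 V
  V2 = 9.51·(cos(36.4°) + j·sin(36.4°)) = 7.655 + j5.643 V
  V3 = 120·(cos(-159.8°) + j·sin(-159.8°)) = -112.6 - j41.44 V
  V4 = 18.9·(cos(20.7°) + j·sin(20.7°)) = 17.68 + j6.681 V
Step 2 — Sum components: V_total = -156.7 + j61.33 V.
Step 3 — Convert to polar: |V_total| = 168.3 V, ∠V_total = 158.6°.

V_total = 168.3∠158.6° V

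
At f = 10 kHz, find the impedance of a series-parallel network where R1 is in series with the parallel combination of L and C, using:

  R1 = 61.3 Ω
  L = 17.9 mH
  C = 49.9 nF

Step 1 — Angular frequency: ω = 2π·f = 2π·1e+04 = 6.283e+04 rad/s.
Step 2 — Component impedances:
  R1: Z = R = 61.3 Ω
  L: Z = jωL = j·6.283e+04·0.0179 = 0 + j1125 Ω
  C: Z = 1/(jωC) = -j/(ω·C) = 0 - j318.9 Ω
Step 3 — Parallel branch: L || C = 1/(1/L + 1/C) = 0 - j445.2 Ω.
Step 4 — Series with R1: Z_total = R1 + (L || C) = 61.3 - j445.2 Ω = 449.4∠-82.2° Ω.

Z = 61.3 - j445.2 Ω = 449.4∠-82.2° Ω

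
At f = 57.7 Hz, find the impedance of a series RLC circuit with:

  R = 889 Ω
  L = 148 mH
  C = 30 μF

Step 1 — Angular frequency: ω = 2π·f = 2π·57.7 = 362.5 rad/s.
Step 2 — Component impedances:
  R: Z = R = 889 Ω
  L: Z = jωL = j·362.5·0.148 = 0 + j53.66 Ω
  C: Z = 1/(jωC) = -j/(ω·C) = 0 - j91.94 Ω
Step 3 — Series combination: Z_total = R + L + C = 889 - j38.29 Ω = 889.8∠-2.5° Ω.

Z = 889 - j38.29 Ω = 889.8∠-2.5° Ω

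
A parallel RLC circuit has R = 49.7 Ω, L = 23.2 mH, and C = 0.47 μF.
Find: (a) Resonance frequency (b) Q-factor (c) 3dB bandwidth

Step 1 — Resonance: ω₀ = 1/√(LC) = 1/√(0.0232·4.7e-07) = 9577 rad/s.
Step 2 — f₀ = ω₀/(2π) = 1524 Hz.
Step 3 — Parallel Q: Q = R/(ω₀L) = 49.7/(9577·0.0232) = 0.2237.
Step 4 — Bandwidth: Δω = ω₀/Q = 4.281e+04 rad/s; BW = Δω/(2π) = 6813 Hz.

(a) f₀ = 1524 Hz  (b) Q = 0.2237  (c) BW = 6813 Hz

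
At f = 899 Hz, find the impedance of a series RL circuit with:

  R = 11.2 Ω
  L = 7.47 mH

Step 1 — Angular frequency: ω = 2π·f = 2π·899 = 5649 rad/s.
Step 2 — Component impedances:
  R: Z = R = 11.2 Ω
  L: Z = jωL = j·5649·0.00747 = 0 + j42.19 Ω
Step 3 — Series combination: Z_total = R + L = 11.2 + j42.19 Ω = 43.66∠75.1° Ω.

Z = 11.2 + j42.19 Ω = 43.66∠75.1° Ω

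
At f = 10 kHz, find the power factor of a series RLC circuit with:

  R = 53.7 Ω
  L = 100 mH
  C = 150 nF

Step 1 — Angular frequency: ω = 2π·f = 2π·1e+04 = 6.283e+04 rad/s.
Step 2 — Component impedances:
  R: Z = R = 53.7 Ω
  L: Z = jωL = j·6.283e+04·0.1 = 0 + j6283 Ω
  C: Z = 1/(jωC) = -j/(ω·C) = 0 - j106.1 Ω
Step 3 — Series combination: Z_total = R + L + C = 53.7 + j6177 Ω = 6177∠89.5° Ω.
Step 4 — Power factor: PF = cos(φ) = Re(Z)/|Z| = 53.7/6177.3 = 0.008693.
Step 5 — Type: Im(Z) = 6177 ⇒ lagging (phase φ = 89.5°).

PF = 0.008693 (lagging, φ = 89.5°)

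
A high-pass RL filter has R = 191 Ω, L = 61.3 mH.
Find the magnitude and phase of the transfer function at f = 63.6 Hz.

Step 1 — Angular frequency: ω = 2π·63.6 = 399.6 rad/s.
Step 2 — Transfer function: H(jω) = jωL/(R + jωL).
Step 3 — Numerator jωL = j·24.5; denominator R + jωL = 191 + j24.5.
Step 4 — H = 0.01618 + j0.1262.
Step 5 — Magnitude: |H| = 0.1272 (-17.9 dB); phase: φ = 82.7°.

|H| = 0.1272 (-17.9 dB), φ = 82.7°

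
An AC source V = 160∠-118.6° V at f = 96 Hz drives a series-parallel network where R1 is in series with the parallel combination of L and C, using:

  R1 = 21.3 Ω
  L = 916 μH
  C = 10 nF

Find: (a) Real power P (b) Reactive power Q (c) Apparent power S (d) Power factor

Step 1 — Angular frequency: ω = 2π·f = 2π·96 = 603.2 rad/s.
Step 2 — Component impedances:
  R1: Z = R = 21.3 Ω
  L: Z = jωL = j·603.2·0.000916 = 0 + j0.5525 Ω
  C: Z = 1/(jωC) = -j/(ω·C) = 0 - j1.658e+05 Ω
Step 3 — Parallel branch: L || C = 1/(1/L + 1/C) = 0 + j0.5525 Ω.
Step 4 — Series with R1: Z_total = R1 + (L || C) = 21.3 + j0.5525 Ω = 21.31∠1.5° Ω.
Step 5 — Source phasor: V = 160∠-118.6° V = -76.59 - j140.5 V.
Step 6 — Current: I = V / Z = -3.764 - j6.498 A = 7.509∠-120.1° A.
Step 7 — Complex power: S = V·I* = 1201 + j31.16 VA.
Step 8 — Real power: P = Re(S) = 1201 W.
Step 9 — Reactive power: Q = Im(S) = 31.16 VAR.
Step 10 — Apparent power: |S| = 1201 VA.
Step 11 — Power factor: PF = P/|S| = 0.9997 (lagging).

(a) P = 1201 W  (b) Q = 31.16 VAR  (c) S = 1201 VA  (d) PF = 0.9997 (lagging)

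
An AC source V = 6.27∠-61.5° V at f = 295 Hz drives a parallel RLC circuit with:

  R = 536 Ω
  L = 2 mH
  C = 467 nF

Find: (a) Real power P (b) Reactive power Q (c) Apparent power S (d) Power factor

Step 1 — Angular frequency: ω = 2π·f = 2π·295 = 1854 rad/s.
Step 2 — Component impedances:
  R: Z = R = 536 Ω
  L: Z = jωL = j·1854·0.002 = 0 + j3.707 Ω
  C: Z = 1/(jωC) = -j/(ω·C) = 0 - j1155 Ω
Step 3 — Parallel combination: 1/Z_total = 1/R + 1/L + 1/C; Z_total = 0.0258 + j3.719 Ω = 3.719∠89.6° Ω.
Step 4 — Source phasor: V = 6.27∠-61.5° V = 2.992 - j5.51 V.
Step 5 — Current: I = V / Z = -1.476 - j0.8147 A = 1.686∠-151.1° A.
Step 6 — Complex power: S = V·I* = 0.07334 + j10.57 VA.
Step 7 — Real power: P = Re(S) = 0.07334 W.
Step 8 — Reactive power: Q = Im(S) = 10.57 VAR.
Step 9 — Apparent power: |S| = 10.57 VA.
Step 10 — Power factor: PF = P/|S| = 0.006938 (lagging).

(a) P = 0.07334 W  (b) Q = 10.57 VAR  (c) S = 10.57 VA  (d) PF = 0.006938 (lagging)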